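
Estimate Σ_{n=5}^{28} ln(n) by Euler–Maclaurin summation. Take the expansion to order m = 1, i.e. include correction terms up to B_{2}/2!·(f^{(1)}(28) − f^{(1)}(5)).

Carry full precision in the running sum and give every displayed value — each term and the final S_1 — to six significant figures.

S_1 ≈ 64.7117

The integral term ∫_5^28 ln(x) dx = 62.2545.
Boundary: ½(f(5) + f(28)) = ½(1.60944 + 3.33220) = 2.47082.
Integral + boundary = 64.7254.
Order-1 term: 1/12 · (0.0357143 − 0.200000) = -0.0136905.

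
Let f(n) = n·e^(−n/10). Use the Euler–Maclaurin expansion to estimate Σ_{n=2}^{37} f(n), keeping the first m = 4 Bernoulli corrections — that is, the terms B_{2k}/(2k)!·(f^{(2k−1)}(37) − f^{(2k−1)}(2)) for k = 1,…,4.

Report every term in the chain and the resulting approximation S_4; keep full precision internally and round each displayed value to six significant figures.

∫_2^37 x·e^(−x/10) dx evaluates to 86.6276.
Endpoint term: (f(2) + f(37))/2 = (1.63746 + 0.914770)/2 = 1.27612.
So far: 87.9037.
Order-1 term: 1/12 · (-0.0667535 − 0.654985) = -0.0601448.
Partial sum through k=1: 87.8436.
Order-2 term: −1/720 · (-0.000173065 − 0.0229245) = 3.20799e-05.
Partial sum through k=2: 87.8436.
Order-3 term: 1/30240 · (3.21406e-06 − 0.000392991) = -1.28894e-08.
Partial sum through k=3: 87.8436.
Order-4 term: −1/1209600 · (8.15876e-08 − 5.56737e-06) = 4.53520e-12.

S_4 ≈ 87.8436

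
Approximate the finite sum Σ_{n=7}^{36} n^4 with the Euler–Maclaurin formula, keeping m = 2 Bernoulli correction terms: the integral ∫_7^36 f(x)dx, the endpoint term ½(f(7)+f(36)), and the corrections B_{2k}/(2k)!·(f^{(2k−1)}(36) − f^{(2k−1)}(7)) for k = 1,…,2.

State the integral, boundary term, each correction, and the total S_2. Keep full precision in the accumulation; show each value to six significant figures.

∫_7^36 x^4 dx evaluates to 1.20899e+07.
Boundary: ½(f(7) + f(36)) = ½(2401.00 + 1.67962e+06) = 841008.
Integral + boundary = 1.29309e+07.
k=1: B_{2}/(2)! × [f^{(1)}(36) − f^{(1)}(7)] = 1/12 × (186624 − 1372.00) = 15437.7.
Running total after k=1: 1.29463e+07.
k=2: B_{4}/(4)! × [f^{(3)}(36) − f^{(3)}(7)] = −1/720 × (864.000 − 168.000) = -0.966667.

S_2 ≈ 1.29463e+07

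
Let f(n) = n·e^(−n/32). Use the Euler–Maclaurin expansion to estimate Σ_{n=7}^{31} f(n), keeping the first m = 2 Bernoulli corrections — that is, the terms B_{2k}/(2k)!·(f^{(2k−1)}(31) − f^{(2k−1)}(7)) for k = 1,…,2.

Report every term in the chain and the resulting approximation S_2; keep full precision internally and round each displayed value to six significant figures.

∫_7^31 x·e^(−x/32) dx evaluates to 237.609.
½[f(7) + f(31)] = ½[5.62466 + 11.7663] = 8.69547.
Running total after boundary: 246.304.
k=1: B_{2}/(2)! × [f^{(1)}(31) − f^{(1)}(7)] = 1/12 × (0.0118612 − 0.627752) = -0.0513242.
Partial sum through k=1: 246.253.
k=2: B_{4}/(4)! × [f^{(3)}(31) − f^{(3)}(7)] = −1/720 × (0.000752906 − 0.00218242) = 1.98544e-06.

S_2 ≈ 246.253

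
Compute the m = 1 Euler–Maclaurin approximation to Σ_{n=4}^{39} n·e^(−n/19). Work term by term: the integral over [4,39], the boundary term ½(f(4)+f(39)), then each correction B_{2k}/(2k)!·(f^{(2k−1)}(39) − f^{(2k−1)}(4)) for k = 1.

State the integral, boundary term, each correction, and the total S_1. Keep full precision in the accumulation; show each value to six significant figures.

S_1 ≈ 216.605

The integral term ∫_4^39 x·e^(−x/19) dx = 212.546.
Endpoint term: (f(4) + f(39))/2 = (3.24063 + 5.00747)/2 = 4.12405.
Running total after boundary: 216.670.
k=1: B_{2}/(2)! × [f^{(1)}(39) − f^{(1)}(4)] = 1/12 × (-0.135154 − 0.639598) = -0.0645627.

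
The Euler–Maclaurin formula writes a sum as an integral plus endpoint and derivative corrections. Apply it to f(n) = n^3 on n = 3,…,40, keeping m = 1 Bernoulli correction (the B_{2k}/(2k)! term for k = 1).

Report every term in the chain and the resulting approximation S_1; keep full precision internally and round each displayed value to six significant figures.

The integral term ∫_3^40 x^3 dx = 639980.
½[f(3) + f(40)] = ½[27.0000 + 64000.0] = 32013.5.
Integral + boundary = 671993.
k=1: B_{2}/(2)! × [f^{(1)}(40) − f^{(1)}(3)] = 1/12 × (4800.00 − 27.0000) = 397.750.

S_1 ≈ 672391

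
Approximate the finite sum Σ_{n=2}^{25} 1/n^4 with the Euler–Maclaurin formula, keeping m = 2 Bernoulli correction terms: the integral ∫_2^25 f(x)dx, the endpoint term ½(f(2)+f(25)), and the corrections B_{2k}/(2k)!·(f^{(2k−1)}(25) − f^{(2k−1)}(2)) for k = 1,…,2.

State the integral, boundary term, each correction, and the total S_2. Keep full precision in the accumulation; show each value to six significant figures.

S_2 ≈ 0.0820112

The integral term ∫_2^25 1/x^4 dx = 0.0416453.
½[f(2) + f(25)] = ½[0.0625000 + 2.56000e-06] = 0.0312513.
So far: 0.0728966.
Correction k=1: B_{2}/2! · (f^{(1)}(25) − f^{(1)}(2)) = 1/12 · (-4.09600e-07 − (-0.125000)) = 0.0104166.
After k=1: 0.0833132.
Correction k=2: B_{4}/4! · (f^{(3)}(25) − f^{(3)}(2)) = −1/720 · (-1.96608e-08 − (-0.937500)) = -0.00130208.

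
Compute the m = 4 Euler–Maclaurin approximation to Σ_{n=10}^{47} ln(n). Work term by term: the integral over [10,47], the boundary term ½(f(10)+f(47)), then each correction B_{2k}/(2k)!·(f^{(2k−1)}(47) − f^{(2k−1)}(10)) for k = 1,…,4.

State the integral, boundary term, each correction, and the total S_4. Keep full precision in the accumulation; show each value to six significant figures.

The integral term ∫_10^47 ln(x) dx = 120.931.
Endpoint term: (f(10) + f(47))/2 = (2.30259 + 3.85015)/2 = 3.07637.
So far: 124.007.
Correction k=1: B_{2}/2! · (f^{(1)}(47) − f^{(1)}(10)) = 1/12 · (0.0212766 − 0.100000) = -0.00656028.
Running total after k=1: 124.001.
Correction k=2: B_{4}/4! · (f^{(3)}(47) − f^{(3)}(10)) = −1/720 · (1.92636e-05 − 0.00200000) = 2.75102e-06.
Running total after k=2: 124.001.
Correction k=3: B_{6}/6! · (f^{(5)}(47) − f^{(5)}(10)) = 1/30240 · (1.04646e-07 − 0.000240000) = -7.93305e-09.
Running total after k=3: 124.001.
Correction k=4: B_{8}/8! · (f^{(7)}(47) − f^{(7)}(10)) = −1/1209600 · (1.42117e-09 − 7.20000e-05) = 5.95226e-11.

S_4 ≈ 124.001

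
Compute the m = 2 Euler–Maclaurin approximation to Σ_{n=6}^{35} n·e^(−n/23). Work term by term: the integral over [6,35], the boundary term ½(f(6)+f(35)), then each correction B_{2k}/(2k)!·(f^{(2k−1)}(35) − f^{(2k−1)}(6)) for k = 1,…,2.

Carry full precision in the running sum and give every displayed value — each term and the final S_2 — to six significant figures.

Integral: ∫_6^35 x·e^(−x/23) dx = 222.590.
Endpoint term: (f(6) + f(35))/2 = (4.62229 + 7.64161)/2 = 6.13195.
Running total after boundary: 228.722.
Correction k=1: B_{2}/2! · (f^{(1)}(35) − f^{(1)}(6)) = 1/12 · (-0.113912 − 0.569412) = -0.0569437.
After k=1: 228.665.
Correction k=2: B_{4}/4! · (f^{(3)}(35) − f^{(3)}(6)) = −1/720 · (0.000610116 − 0.00398899) = 4.69288e-06.

S_2 ≈ 228.665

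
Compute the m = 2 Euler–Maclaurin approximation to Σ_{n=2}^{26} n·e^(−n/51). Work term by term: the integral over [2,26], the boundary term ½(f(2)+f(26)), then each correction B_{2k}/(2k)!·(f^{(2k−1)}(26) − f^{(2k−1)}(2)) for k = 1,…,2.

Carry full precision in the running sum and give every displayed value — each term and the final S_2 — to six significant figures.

∫_2^26 x·e^(−x/51) dx evaluates to 240.443.
Endpoint term: (f(2) + f(26))/2 = (1.92309 + 15.6159)/2 = 8.76952.
Running total after boundary: 249.212.
Correction k=1: B_{2}/2! · (f^{(1)}(26) − f^{(1)}(2)) = 1/12 · (0.294418 − 0.923836) = -0.0524515.
Partial sum through k=1: 249.160.
Correction k=2: B_{4}/4! · (f^{(3)}(26) − f^{(3)}(2)) = −1/720 · (0.000575027 − 0.00109455) = 7.21559e-07.

S_2 ≈ 249.160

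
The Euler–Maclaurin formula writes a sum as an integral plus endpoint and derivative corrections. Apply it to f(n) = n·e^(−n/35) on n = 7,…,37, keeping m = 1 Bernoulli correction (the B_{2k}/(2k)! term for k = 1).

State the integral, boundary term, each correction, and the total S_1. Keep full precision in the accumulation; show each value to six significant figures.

Integral: ∫_7^37 x·e^(−x/35) dx = 327.968.
½[f(7) + f(37)] = ½[5.73112 + 12.8555] = 9.29333.
So far: 337.261.
Order-1 term: 1/12 · (-0.0198541 − 0.654985) = -0.0562366.

S_1 ≈ 337.205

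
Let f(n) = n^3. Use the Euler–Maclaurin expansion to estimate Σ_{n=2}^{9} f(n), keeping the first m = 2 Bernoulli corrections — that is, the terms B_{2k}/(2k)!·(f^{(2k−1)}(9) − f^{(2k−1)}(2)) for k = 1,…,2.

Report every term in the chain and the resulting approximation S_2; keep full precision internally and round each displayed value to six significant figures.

S_2 ≈ 2024.00

The integral term ∫_2^9 x^3 dx = 1636.25.
Endpoint term: (f(2) + f(9))/2 = (8.00000 + 729.000)/2 = 368.500.
Integral + boundary = 2004.75.
k=1: B_{2}/(2)! × [f^{(1)}(9) − f^{(1)}(2)] = 1/12 × (243.000 − 12.0000) = 19.2500.
Partial sum through k=1: 2024.00.
k=2: B_{4}/(4)! × [f^{(3)}(9) − f^{(3)}(2)] = −1/720 × (6.00000 − 6.00000) = 0.00000.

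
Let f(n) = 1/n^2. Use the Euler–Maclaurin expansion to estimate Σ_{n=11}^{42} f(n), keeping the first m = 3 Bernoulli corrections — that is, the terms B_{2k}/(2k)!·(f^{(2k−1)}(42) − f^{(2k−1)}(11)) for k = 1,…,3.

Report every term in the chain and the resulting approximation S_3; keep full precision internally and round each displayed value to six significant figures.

S_3 ≈ 0.0716380

Integral: ∫_11^42 1/x^2 dx = 0.0670996.
½[f(11) + f(42)] = ½[0.00826446 + 0.000566893] = 0.00441568.
Running total after boundary: 0.0715152.
Order-1 term: 1/12 · (-2.69949e-05 − (-0.00150263)) = 0.000122970.
After k=1: 0.0716382.
Order-2 term: −1/720 · (-1.83639e-07 − (-0.000149021)) = -2.06719e-07.
After k=2: 0.0716380.
Order-3 term: 1/30240 · (-3.12311e-09 − (-3.69474e-05)) = 1.22170e-09.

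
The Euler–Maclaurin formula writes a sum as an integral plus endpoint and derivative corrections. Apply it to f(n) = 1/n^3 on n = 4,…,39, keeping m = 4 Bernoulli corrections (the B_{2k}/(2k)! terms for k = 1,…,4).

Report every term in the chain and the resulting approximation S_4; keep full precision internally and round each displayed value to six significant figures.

The integral term ∫_4^39 1/x^3 dx = 0.0309213.
½[f(4) + f(39)] = ½[0.0156250 + 1.68580e-05] = 0.00782093.
Running total after boundary: 0.0387422.
Order-1 term: 1/12 · (-1.29677e-06 − (-0.0117188)) = 0.000976454.
Partial sum through k=1: 0.0397187.
Order-2 term: −1/720 · (-1.70515e-08 − (-0.0146484)) = -2.03450e-05.
Partial sum through k=2: 0.0396983.
Order-3 term: 1/30240 · (-4.70851e-10 − (-0.0384521)) = 1.27157e-06.
Partial sum through k=3: 0.0396996.
Order-4 term: −1/1209600 · (-2.22888e-11 − (-0.173035)) = -1.43051e-07.

S_4 ≈ 0.0396994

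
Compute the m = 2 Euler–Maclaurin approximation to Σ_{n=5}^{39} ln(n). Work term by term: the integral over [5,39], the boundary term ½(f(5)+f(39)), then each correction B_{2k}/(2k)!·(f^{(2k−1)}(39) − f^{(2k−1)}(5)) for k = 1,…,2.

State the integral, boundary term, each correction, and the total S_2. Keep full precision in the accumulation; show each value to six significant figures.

S_2 ≈ 103.454

Integral: ∫_5^39 ln(x) dx = 100.832.
½[f(5) + f(39)] = ½[1.60944 + 3.66356] = 2.63650.
Running total after boundary: 103.468.
k=1: B_{2}/(2)! × [f^{(1)}(39) − f^{(1)}(5)] = 1/12 × (0.0256410 − 0.200000) = -0.0145299.
Partial sum through k=1: 103.454.
k=2: B_{4}/(4)! × [f^{(3)}(39) − f^{(3)}(5)] = −1/720 × (3.37160e-05 − 0.0160000) = 2.21754e-05.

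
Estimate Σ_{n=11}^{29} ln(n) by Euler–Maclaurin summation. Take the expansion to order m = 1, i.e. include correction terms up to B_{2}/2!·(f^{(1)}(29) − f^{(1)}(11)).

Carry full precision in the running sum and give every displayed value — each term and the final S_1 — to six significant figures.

S_1 ≈ 56.1526

Integral: ∫_11^29 ln(x) dx = 53.2747.
Boundary: ½(f(11) + f(29)) = ½(2.39790 + 3.36730) = 2.88260.
Running total after boundary: 56.1573.
Correction k=1: B_{2}/2! · (f^{(1)}(29) − f^{(1)}(11)) = 1/12 · (0.0344828 − 0.0909091) = -0.00470219.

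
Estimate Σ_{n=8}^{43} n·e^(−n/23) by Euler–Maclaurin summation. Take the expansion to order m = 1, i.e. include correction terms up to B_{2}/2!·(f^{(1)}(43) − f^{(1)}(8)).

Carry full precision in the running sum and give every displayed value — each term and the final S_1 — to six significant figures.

Integral: ∫_8^43 x·e^(−x/23) dx = 269.475.
Endpoint term: (f(8) + f(43))/2 = (5.64977 + 6.63020)/2 = 6.13999.
Integral + boundary = 275.615.
k=1: B_{2}/(2)! × [f^{(1)}(43) − f^{(1)}(8)] = 1/12 × (-0.134079 − 0.460579) = -0.0495549.

S_1 ≈ 275.565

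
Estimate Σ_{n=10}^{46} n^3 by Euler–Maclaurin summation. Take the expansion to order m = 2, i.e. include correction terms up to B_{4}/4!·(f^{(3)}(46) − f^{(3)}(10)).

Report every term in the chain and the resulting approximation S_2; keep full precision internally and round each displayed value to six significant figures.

S_2 ≈ 1.16654e+06

∫_10^46 x^3 dx evaluates to 1.11686e+06.
Endpoint term: (f(10) + f(46))/2 = (1000.00 + 97336.0)/2 = 49168.0.
So far: 1.16603e+06.
Order-1 term: 1/12 · (6348.00 − 300.000) = 504.000.
Partial sum through k=1: 1.16654e+06.
Order-2 term: −1/720 · (6.00000 − 6.00000) = 0.00000.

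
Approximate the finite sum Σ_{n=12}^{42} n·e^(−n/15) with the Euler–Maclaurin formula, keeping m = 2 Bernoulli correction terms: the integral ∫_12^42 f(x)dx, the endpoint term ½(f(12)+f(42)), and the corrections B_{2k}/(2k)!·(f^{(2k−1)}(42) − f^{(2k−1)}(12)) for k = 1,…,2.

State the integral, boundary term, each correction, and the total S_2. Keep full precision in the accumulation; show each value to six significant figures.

∫_12^42 x·e^(−x/15) dx evaluates to 129.986.
Boundary: ½(f(12) + f(42)) = ½(5.39195 + 2.55402) = 3.97299.
Running total after boundary: 133.959.
Order-1 term: 1/12 · (-0.109458 − 0.0898658) = -0.0166103.
Partial sum through k=1: 133.942.
Order-2 term: −1/720 · (5.40534e-05 − 0.00439344) = 6.02692e-06.

S_2 ≈ 133.942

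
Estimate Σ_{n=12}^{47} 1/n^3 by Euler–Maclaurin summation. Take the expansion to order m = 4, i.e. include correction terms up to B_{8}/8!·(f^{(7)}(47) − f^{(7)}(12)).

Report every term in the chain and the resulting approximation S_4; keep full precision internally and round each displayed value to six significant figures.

The integral term ∫_12^47 1/x^3 dx = 0.00324588.
Boundary: ½(f(12) + f(47)) = ½(0.000578704 + 9.63178e-06) = 0.000294168.
Integral + boundary = 0.00354004.
Correction k=1: B_{2}/2! · (f^{(1)}(47) − f^{(1)}(12)) = 1/12 · (-6.14794e-07 − (-0.000144676)) = 1.20051e-05.
Partial sum through k=1: 0.00355205.
Correction k=2: B_{4}/4! · (f^{(3)}(47) − f^{(3)}(12)) = −1/720 · (-5.56627e-09 − (-2.00939e-05)) = -2.79004e-08.
Partial sum through k=2: 0.00355202.
Correction k=3: B_{6}/6! · (f^{(5)}(47) − f^{(5)}(12)) = 1/30240 · (-1.05832e-10 − (-5.86071e-06)) = 1.93803e-10.
Partial sum through k=3: 0.00355202.
Correction k=4: B_{8}/8! · (f^{(7)}(47) − f^{(7)}(12)) = −1/1209600 · (-3.44949e-12 − (-2.93036e-06)) = -2.42258e-12.

S_4 ≈ 0.00355202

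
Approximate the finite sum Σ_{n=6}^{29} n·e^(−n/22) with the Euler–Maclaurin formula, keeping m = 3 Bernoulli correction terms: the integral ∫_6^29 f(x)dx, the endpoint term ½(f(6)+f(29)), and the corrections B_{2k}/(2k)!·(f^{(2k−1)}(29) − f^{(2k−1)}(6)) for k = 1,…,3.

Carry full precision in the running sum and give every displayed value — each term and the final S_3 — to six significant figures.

S_3 ≈ 174.801

∫_6^29 x·e^(−x/22) dx evaluates to 168.690.
Endpoint term: (f(6) + f(29))/2 = (4.56780 + 7.76102)/2 = 6.16441.
So far: 174.854.
Order-1 term: 1/12 · (-0.0851523 − 0.553673) = -0.0532354.
Running total after k=1: 174.801.
Order-2 term: −1/720 · (0.000929939 − 0.00428982) = 4.66650e-06.
Running total after k=2: 174.801.
Order-3 term: 1/30240 · (4.20623e-06 − 1.53630e-05) = -3.68941e-10.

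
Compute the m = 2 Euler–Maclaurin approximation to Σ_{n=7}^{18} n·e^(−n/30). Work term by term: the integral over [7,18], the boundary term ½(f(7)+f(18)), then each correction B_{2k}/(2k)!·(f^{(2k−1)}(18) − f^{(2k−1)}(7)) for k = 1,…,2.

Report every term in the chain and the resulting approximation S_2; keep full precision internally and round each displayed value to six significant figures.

S_2 ≈ 96.3873

The integral term ∫_7^18 x·e^(−x/30) dx = 88.7087.
Endpoint term: (f(7) + f(18))/2 = (5.54323 + 9.87861)/2 = 7.71092.
So far: 96.4196.
Order-1 term: 1/12 · (0.219525 − 0.607115) = -0.0322992.
Partial sum through k=1: 96.3873.
Order-2 term: −1/720 · (0.00146350 − 0.00243433) = 1.34837e-06.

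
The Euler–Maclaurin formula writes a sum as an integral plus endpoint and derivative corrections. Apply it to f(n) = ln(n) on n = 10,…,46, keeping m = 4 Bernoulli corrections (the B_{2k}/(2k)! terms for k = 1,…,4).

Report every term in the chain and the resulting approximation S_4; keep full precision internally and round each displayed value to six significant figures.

The integral term ∫_10^46 ln(x) dx = 117.092.
½[f(10) + f(46)] = ½[2.30259 + 3.82864] = 3.06561.
So far: 120.157.
Order-1 term: 1/12 · (0.0217391 − 0.100000) = -0.00652174.
After k=1: 120.151.
Order-2 term: −1/720 · (2.05474e-05 − 0.00200000) = 2.74924e-06.
After k=2: 120.151.
Order-3 term: 1/30240 · (1.16526e-07 − 0.000240000) = -7.93265e-09.
After k=3: 120.151.
Order-4 term: −1/1209600 · (1.65207e-09 − 7.20000e-05) = 5.95224e-11.

S_4 ≈ 120.151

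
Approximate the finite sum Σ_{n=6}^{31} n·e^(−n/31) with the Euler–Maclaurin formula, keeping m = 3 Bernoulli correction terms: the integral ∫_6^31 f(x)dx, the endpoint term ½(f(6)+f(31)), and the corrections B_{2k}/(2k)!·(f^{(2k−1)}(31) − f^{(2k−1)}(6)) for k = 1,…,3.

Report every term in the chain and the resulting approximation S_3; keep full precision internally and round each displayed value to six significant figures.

The integral term ∫_6^31 x·e^(−x/31) dx = 238.098.
Endpoint term: (f(6) + f(31))/2 = (4.94418 + 11.4043)/2 = 8.17422.
So far: 246.272.
Correction k=1: B_{2}/2! · (f^{(1)}(31) − f^{(1)}(6)) = 1/12 · (0.00000 − 0.664540) = -0.0553784.
Running total after k=1: 246.217.
Correction k=2: B_{4}/4! · (f^{(3)}(31) − f^{(3)}(6)) = −1/720 · (0.000765618 − 0.00240645) = 2.27894e-06.
Running total after k=2: 246.217.
Correction k=3: B_{6}/6! · (f^{(5)}(31) − f^{(5)}(6)) = 1/30240 · (1.59338e-06 − 4.28865e-06) = -8.91294e-11.

S_3 ≈ 246.217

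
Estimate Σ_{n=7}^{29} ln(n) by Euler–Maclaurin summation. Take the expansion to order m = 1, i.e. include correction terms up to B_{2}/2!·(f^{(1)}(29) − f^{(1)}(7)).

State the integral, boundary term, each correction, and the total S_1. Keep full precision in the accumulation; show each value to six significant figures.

∫_7^29 ln(x) dx evaluates to 62.0302.
Endpoint term: (f(7) + f(29))/2 = (1.94591 + 3.36730)/2 = 2.65660.
Integral + boundary = 64.6868.
Correction k=1: B_{2}/2! · (f^{(1)}(29) − f^{(1)}(7)) = 1/12 · (0.0344828 − 0.142857) = -0.00903120.

S_1 ≈ 64.6778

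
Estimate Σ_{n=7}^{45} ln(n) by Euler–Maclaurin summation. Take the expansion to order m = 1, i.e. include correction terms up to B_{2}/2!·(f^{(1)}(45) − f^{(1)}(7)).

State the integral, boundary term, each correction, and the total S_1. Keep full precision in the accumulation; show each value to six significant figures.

The integral term ∫_7^45 ln(x) dx = 119.678.
Boundary: ½(f(7) + f(45)) = ½(1.94591 + 3.80666) = 2.87629.
Integral + boundary = 122.555.
Order-1 term: 1/12 · (0.0222222 − 0.142857) = -0.0100529.

S_1 ≈ 122.545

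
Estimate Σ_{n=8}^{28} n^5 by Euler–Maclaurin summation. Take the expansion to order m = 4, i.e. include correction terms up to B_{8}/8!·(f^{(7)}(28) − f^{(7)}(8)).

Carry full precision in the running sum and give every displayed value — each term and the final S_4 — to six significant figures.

∫_8^28 x^5 dx evaluates to 8.02714e+07.
Boundary: ½(f(8) + f(28)) = ½(32768.0 + 1.72104e+07) = 8.62157e+06.
Running total after boundary: 8.88929e+07.
Correction k=1: B_{2}/2! · (f^{(1)}(28) − f^{(1)}(8)) = 1/12 · (3.07328e+06 − 20480.0) = 254400.
Partial sum through k=1: 8.91473e+07.
Correction k=2: B_{4}/4! · (f^{(3)}(28) − f^{(3)}(8)) = −1/720 · (47040.0 − 3840.00) = -60.0000.
Partial sum through k=2: 8.91473e+07.
Correction k=3: B_{6}/6! · (f^{(5)}(28) − f^{(5)}(8)) = 1/30240 · (120.000 − 120.000) = 0.00000.
Partial sum through k=3: 8.91473e+07.
Correction k=4: B_{8}/8! · (f^{(7)}(28) − f^{(7)}(8)) = −1/1209600 · (0.00000 − 0.00000) = 0.00000.

S_4 ≈ 8.91473e+07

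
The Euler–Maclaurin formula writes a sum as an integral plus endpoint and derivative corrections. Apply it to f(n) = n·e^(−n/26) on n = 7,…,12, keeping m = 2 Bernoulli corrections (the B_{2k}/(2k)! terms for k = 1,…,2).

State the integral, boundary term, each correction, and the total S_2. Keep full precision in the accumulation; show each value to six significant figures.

The integral term ∫_7^12 x·e^(−x/26) dx = 32.7342.
Endpoint term: (f(7) + f(12))/2 = (5.34777 + 7.56376)/2 = 6.45576.
So far: 39.1900.
Order-1 term: 1/12 · (0.339399 − 0.558284) = -0.0182403.
Running total after k=1: 39.1717.
Order-2 term: −1/720 · (0.00236690 − 0.00308612) = 9.98914e-07.

S_2 ≈ 39.1717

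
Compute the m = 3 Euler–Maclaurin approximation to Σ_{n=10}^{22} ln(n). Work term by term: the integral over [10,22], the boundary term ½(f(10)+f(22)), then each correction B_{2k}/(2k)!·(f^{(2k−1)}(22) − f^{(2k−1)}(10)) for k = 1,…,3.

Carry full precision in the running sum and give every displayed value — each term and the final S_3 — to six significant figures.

S_3 ≈ 35.6694

∫_10^22 ln(x) dx evaluates to 32.9771.
Endpoint term: (f(10) + f(22))/2 = (2.30259 + 3.09104)/2 = 2.69681.
Integral + boundary = 35.6739.
k=1: B_{2}/(2)! × [f^{(1)}(22) − f^{(1)}(10)] = 1/12 × (0.0454545 − 0.100000) = -0.00454545.
Partial sum through k=1: 35.6694.
k=2: B_{4}/(4)! × [f^{(3)}(22) − f^{(3)}(10)] = −1/720 × (0.000187829 − 0.00200000) = 2.51690e-06.
Partial sum through k=2: 35.6694.
k=3: B_{6}/(6)! × [f^{(5)}(22) − f^{(5)}(10)] = 1/30240 × (4.65691e-06 − 0.000240000) = -7.78251e-09.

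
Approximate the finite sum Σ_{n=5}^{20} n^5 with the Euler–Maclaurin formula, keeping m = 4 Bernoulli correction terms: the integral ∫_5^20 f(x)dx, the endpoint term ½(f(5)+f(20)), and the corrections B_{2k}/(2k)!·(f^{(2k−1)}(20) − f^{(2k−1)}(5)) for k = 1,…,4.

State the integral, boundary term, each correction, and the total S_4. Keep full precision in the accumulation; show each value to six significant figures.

∫_5^20 x^5 dx evaluates to 1.06641e+07.
½[f(5) + f(20)] = ½[3125.00 + 3.20000e+06] = 1.60156e+06.
So far: 1.22656e+07.
Order-1 term: 1/12 · (800000 − 3125.00) = 66406.2.
Partial sum through k=1: 1.23320e+07.
Order-2 term: −1/720 · (24000.0 − 1500.00) = -31.2500.
Partial sum through k=2: 1.23320e+07.
Order-3 term: 1/30240 · (120.000 − 120.000) = 0.00000.
Partial sum through k=3: 1.23320e+07.
Order-4 term: −1/1209600 · (0.00000 − 0.00000) = 0.00000.

S_4 ≈ 1.23320e+07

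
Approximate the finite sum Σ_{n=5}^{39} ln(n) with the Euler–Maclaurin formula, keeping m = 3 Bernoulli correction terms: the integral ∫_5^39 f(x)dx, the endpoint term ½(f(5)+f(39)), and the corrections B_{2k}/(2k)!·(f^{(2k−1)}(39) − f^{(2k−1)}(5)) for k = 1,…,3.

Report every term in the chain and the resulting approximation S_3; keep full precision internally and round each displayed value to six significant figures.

The integral term ∫_5^39 ln(x) dx = 100.832.
Boundary: ½(f(5) + f(39)) = ½(1.60944 + 3.66356) = 2.63650.
Integral + boundary = 103.468.
Order-1 term: 1/12 · (0.0256410 − 0.200000) = -0.0145299.
Running total after k=1: 103.454.
Order-2 term: −1/720 · (3.37160e-05 − 0.0160000) = 2.21754e-05.
Running total after k=2: 103.454.
Order-3 term: 1/30240 · (2.66004e-07 − 0.00768000) = -2.53959e-07.

S_3 ≈ 103.454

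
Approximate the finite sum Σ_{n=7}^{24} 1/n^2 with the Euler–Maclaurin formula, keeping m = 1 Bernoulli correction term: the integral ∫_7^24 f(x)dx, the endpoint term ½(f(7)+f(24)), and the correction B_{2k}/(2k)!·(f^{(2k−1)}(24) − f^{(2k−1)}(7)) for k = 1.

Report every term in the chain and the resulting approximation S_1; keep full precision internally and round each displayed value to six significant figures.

Integral: ∫_7^24 1/x^2 dx = 0.101190.
½[f(7) + f(24)] = ½[0.0204082 + 0.00173611] = 0.0110721.
Running total after boundary: 0.112263.
Order-1 term: 1/12 · (-0.000144676 − (-0.00583090)) = 0.000473852.

S_1 ≈ 0.112736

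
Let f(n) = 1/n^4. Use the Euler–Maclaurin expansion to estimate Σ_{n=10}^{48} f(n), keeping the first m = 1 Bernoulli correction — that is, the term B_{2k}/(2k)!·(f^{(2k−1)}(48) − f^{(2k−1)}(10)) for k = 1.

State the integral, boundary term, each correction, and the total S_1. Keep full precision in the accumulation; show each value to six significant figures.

∫_10^48 1/x^4 dx evaluates to 0.000330319.
Endpoint term: (f(10) + f(48))/2 = (0.000100000 + 1.88380e-07)/2 = 5.00942e-05.
Running total after boundary: 0.000380413.
k=1: B_{2}/(2)! × [f^{(1)}(48) − f^{(1)}(10)] = 1/12 × (-1.56983e-08 − (-4.00000e-05)) = 3.33203e-06.

S_1 ≈ 0.000383745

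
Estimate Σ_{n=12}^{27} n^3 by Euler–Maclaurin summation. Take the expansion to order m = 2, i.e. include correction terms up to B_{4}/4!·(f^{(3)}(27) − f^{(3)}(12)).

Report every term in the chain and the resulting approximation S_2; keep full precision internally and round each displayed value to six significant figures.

S_2 ≈ 138528

∫_12^27 x^3 dx evaluates to 127676.
½[f(12) + f(27)] = ½[1728.00 + 19683.0] = 10705.5.
So far: 138382.
Order-1 term: 1/12 · (2187.00 − 432.000) = 146.250.
Running total after k=1: 138528.
Order-2 term: −1/720 · (6.00000 − 6.00000) = 0.00000.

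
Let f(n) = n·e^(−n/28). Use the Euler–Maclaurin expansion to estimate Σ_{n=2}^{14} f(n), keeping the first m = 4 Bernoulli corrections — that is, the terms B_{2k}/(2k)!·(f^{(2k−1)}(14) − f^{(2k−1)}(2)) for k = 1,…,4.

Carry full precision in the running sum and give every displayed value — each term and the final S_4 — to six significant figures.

The integral term ∫_2^14 x·e^(−x/28) dx = 68.8127.
½[f(2) + f(14)] = ½[1.86213 + 8.49143] = 5.17678.
Integral + boundary = 73.9895.
Order-1 term: 1/12 · (0.303265 − 0.864558) = -0.0467744.
After k=1: 73.9427.
Order-2 term: −1/720 · (0.00193409 − 0.00347791) = 2.14420e-06.
After k=2: 73.9427.
Order-3 term: 1/30240 · (4.44051e-06 − 7.46565e-06) = -1.00038e-10.
After k=3: 73.9427.
Order-4 term: −1/1209600 · (8.18122e-09 − 1.33867e-08) = 4.30350e-15.

S_4 ≈ 73.9427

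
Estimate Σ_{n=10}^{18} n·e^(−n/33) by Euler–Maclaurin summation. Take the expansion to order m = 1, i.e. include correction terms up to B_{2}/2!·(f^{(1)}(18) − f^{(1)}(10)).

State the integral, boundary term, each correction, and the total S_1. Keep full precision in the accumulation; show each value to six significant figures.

S_1 ≈ 81.4983

Integral: ∫_10^18 x·e^(−x/33) dx = 72.6101.
Boundary: ½(f(10) + f(18)) = ½(7.38577 + 10.4324) = 8.90909.
Integral + boundary = 81.5192.
Correction k=1: B_{2}/2! · (f^{(1)}(18) − f^{(1)}(10)) = 1/12 · (0.263445 − 0.514766) = -0.0209434.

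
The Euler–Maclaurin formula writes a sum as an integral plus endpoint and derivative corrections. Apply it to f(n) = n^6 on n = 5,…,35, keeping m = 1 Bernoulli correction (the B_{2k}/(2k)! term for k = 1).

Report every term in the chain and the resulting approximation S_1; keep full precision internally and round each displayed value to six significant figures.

S_1 ≈ 1.01367e+10

∫_5^35 x^6 dx evaluates to 9.19132e+09.
Boundary: ½(f(5) + f(35)) = ½(15625.0 + 1.83827e+09) = 9.19141e+08.
So far: 1.01105e+10.
k=1: B_{2}/(2)! × [f^{(1)}(35) − f^{(1)}(5)] = 1/12 × (3.15131e+08 − 18750.0) = 2.62594e+07.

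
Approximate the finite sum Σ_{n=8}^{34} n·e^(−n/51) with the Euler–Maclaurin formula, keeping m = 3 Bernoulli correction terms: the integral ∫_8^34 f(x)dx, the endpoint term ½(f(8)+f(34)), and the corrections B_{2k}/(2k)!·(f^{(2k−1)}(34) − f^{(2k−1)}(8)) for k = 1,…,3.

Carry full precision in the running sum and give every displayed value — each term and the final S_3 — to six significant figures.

S_3 ≈ 358.596

∫_8^34 x·e^(−x/51) dx evaluates to 346.494.
Endpoint term: (f(8) + f(34))/2 = (6.83857 + 17.4562)/2 = 12.1474.
So far: 358.642.
Correction k=1: B_{2}/2! · (f^{(1)}(34) − f^{(1)}(8)) = 1/12 · (0.171139 − 0.720732) = -0.0457994.
After k=1: 358.596.
Correction k=2: B_{4}/4! · (f^{(3)}(34) − f^{(3)}(8)) = −1/720 · (0.000460582 − 0.000934400) = 6.58081e-07.
After k=2: 358.596.
Correction k=3: B_{6}/6! · (f^{(5)}(34) − f^{(5)}(8)) = 1/30240 · (3.28861e-07 − 6.11958e-07) = -9.36168e-12.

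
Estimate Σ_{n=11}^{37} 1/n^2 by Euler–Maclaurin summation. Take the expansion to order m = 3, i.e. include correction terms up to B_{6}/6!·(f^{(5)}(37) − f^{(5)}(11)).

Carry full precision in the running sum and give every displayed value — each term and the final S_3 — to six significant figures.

Integral: ∫_11^37 1/x^2 dx = 0.0638821.
½[f(11) + f(37)] = ½[0.00826446 + 0.000730460] = 0.00449746.
So far: 0.0683795.
Correction k=1: B_{2}/2! · (f^{(1)}(37) − f^{(1)}(11)) = 1/12 · (-3.94843e-05 − (-0.00150263)) = 0.000121929.
Partial sum through k=1: 0.0685015.
Correction k=2: B_{4}/4! · (f^{(3)}(37) − f^{(3)}(11)) = −1/720 · (-3.46101e-07 − (-0.000149021)) = -2.06493e-07.
Partial sum through k=2: 0.0685012.
Correction k=3: B_{6}/6! · (f^{(5)}(37) − f^{(5)}(11)) = 1/30240 · (-7.58439e-09 − (-3.69474e-05)) = 1.22155e-09.

S_3 ≈ 0.0685012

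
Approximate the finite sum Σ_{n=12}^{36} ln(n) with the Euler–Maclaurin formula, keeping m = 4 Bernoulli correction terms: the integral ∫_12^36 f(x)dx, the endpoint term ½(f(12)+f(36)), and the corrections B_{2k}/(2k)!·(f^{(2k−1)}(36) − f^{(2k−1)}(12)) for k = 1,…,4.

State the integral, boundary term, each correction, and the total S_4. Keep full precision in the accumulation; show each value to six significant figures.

∫_12^36 ln(x) dx evaluates to 75.1878.
Endpoint term: (f(12) + f(36))/2 = (2.48491 + 3.58352)/2 = 3.03421.
Running total after boundary: 78.2220.
k=1: B_{2}/(2)! × [f^{(1)}(36) − f^{(1)}(12)] = 1/12 × (0.0277778 − 0.0833333) = -0.00462963.
Partial sum through k=1: 78.2174.
k=2: B_{4}/(4)! × [f^{(3)}(36) − f^{(3)}(12)] = −1/720 × (4.28669e-05 − 0.00115741) = 1.54797e-06.
Partial sum through k=2: 78.2174.
k=3: B_{6}/(6)! × [f^{(5)}(36) − f^{(5)}(12)] = 1/30240 × (3.96916e-07 − 9.64506e-05) = -3.17638e-09.
Partial sum through k=3: 78.2174.
k=4: B_{8}/(8)! × [f^{(7)}(36) − f^{(7)}(12)] = −1/1209600 × (9.18787e-09 − 2.00939e-05) = 1.66044e-11.

S_4 ≈ 78.2174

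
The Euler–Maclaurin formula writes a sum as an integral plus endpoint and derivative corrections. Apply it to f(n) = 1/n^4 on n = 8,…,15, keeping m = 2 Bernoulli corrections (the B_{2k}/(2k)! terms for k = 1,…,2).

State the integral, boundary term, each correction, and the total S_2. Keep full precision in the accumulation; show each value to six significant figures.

Integral: ∫_8^15 1/x^4 dx = 0.000552276.
Endpoint term: (f(8) + f(15))/2 = (0.000244141 + 1.97531e-05)/2 = 0.000131947.
Integral + boundary = 0.000684223.
Order-1 term: 1/12 · (-5.26749e-06 − (-0.000122070)) = 9.73357e-06.
After k=1: 0.000693957.
Order-2 term: −1/720 · (-7.02332e-07 − (-5.72205e-05)) = -7.84974e-08.

S_2 ≈ 0.000693878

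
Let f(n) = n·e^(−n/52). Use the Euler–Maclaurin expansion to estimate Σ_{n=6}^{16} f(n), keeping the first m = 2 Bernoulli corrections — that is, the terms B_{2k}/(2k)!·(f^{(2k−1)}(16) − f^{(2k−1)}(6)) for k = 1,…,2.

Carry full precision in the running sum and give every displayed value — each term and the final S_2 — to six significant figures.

∫_6^16 x·e^(−x/52) dx evaluates to 87.8662.
Endpoint term: (f(6) + f(16))/2 = (5.34614 + 11.7623)/2 = 8.55420.
So far: 96.4204.
k=1: B_{2}/(2)! × [f^{(1)}(16) − f^{(1)}(6)] = 1/12 × (0.508944 − 0.788213) = -0.0232724.
Partial sum through k=1: 96.3972.
k=2: B_{4}/(4)! × [f^{(3)}(16) − f^{(3)}(6)] = −1/720 × (0.000731963 − 0.000950540) = 3.03579e-07.

S_2 ≈ 96.3972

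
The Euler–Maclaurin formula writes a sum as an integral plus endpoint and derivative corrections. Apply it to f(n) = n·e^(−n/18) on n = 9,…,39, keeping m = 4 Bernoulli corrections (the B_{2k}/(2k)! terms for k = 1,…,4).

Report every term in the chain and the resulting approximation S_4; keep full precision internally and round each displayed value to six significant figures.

Integral: ∫_9^39 x·e^(−x/18) dx = 177.237.
Boundary: ½(f(9) + f(39)) = ½(5.45878 + 4.46779) = 4.96329.
So far: 182.200.
Order-1 term: 1/12 · (-0.133652 − 0.303265) = -0.0364098.
Running total after k=1: 182.163.
Order-2 term: −1/720 · (0.000294647 − 0.00468002) = 6.09080e-06.
Running total after k=2: 182.163.
Order-3 term: 1/30240 · (3.09198e-06 − 2.60001e-05) = -7.57544e-10.
Running total after k=3: 182.163.
Order-4 term: −1/1209600 · (1.62795e-08 − 1.15913e-07) = 8.23688e-14.

S_4 ≈ 182.163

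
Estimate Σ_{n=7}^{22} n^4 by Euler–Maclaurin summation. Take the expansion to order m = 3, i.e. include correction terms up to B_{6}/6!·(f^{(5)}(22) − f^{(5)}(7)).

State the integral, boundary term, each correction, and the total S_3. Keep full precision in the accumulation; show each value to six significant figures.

S_3 ≈ 1.14913e+06

The integral term ∫_7^22 x^4 dx = 1.02736e+06.
Boundary: ½(f(7) + f(22)) = ½(2401.00 + 234256) = 118328.
So far: 1.14569e+06.
k=1: B_{2}/(2)! × [f^{(1)}(22) − f^{(1)}(7)] = 1/12 × (42592.0 − 1372.00) = 3435.00.
Partial sum through k=1: 1.14913e+06.
k=2: B_{4}/(4)! × [f^{(3)}(22) − f^{(3)}(7)] = −1/720 × (528.000 − 168.000) = -0.500000.
Partial sum through k=2: 1.14913e+06.
k=3: B_{6}/(6)! × [f^{(5)}(22) − f^{(5)}(7)] = 1/30240 × (0.00000 − 0.00000) = 0.00000.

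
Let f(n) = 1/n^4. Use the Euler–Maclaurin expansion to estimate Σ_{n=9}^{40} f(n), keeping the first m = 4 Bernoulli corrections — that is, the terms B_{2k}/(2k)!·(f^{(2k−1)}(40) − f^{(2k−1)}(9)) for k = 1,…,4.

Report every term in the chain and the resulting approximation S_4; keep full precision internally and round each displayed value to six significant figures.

S_4 ≈ 0.000534050

∫_9^40 1/x^4 dx evaluates to 0.000452039.
Boundary: ½(f(9) + f(40)) = ½(0.000152416 + 3.90625e-07) = 7.64032e-05.
So far: 0.000528442.
k=1: B_{2}/(2)! × [f^{(1)}(40) − f^{(1)}(9)] = 1/12 × (-3.90625e-08 − (-6.77404e-05)) = 5.64177e-06.
Running total after k=1: 0.000534084.
k=2: B_{4}/(4)! × [f^{(3)}(40) − f^{(3)}(9)] = −1/720 × (-7.32422e-10 − (-2.50890e-05)) = -3.48448e-08.
Running total after k=2: 0.000534049.
k=3: B_{6}/(6)! × [f^{(5)}(40) − f^{(5)}(9)] = 1/30240 × (-2.56348e-11 − (-1.73455e-05)) = 5.73594e-10.
Running total after k=3: 0.000534050.
k=4: B_{8}/(8)! × [f^{(7)}(40) − f^{(7)}(9)] = −1/1209600 × (-1.44196e-12 − (-1.92728e-05)) = -1.59332e-11.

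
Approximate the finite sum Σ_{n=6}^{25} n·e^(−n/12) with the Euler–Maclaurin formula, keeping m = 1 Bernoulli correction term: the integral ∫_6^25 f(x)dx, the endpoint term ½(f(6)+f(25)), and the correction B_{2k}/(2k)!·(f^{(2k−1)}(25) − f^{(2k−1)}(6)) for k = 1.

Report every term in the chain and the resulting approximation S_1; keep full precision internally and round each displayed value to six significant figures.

Integral: ∫_6^25 x·e^(−x/12) dx = 75.7262.
½[f(6) + f(25)] = ½[3.63918 + 3.11286] = 3.37602.
So far: 79.1022.
Correction k=1: B_{2}/2! · (f^{(1)}(25) − f^{(1)}(6)) = 1/12 · (-0.134891 − 0.303265) = -0.0365130.

S_1 ≈ 79.0657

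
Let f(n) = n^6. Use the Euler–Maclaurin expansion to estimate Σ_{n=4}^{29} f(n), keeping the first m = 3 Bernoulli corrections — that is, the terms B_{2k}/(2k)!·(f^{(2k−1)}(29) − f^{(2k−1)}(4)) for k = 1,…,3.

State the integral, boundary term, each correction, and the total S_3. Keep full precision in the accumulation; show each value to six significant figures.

S_3 ≈ 2.77193e+09

∫_4^29 x^6 dx evaluates to 2.46427e+09.
Boundary: ½(f(4) + f(29)) = ½(4096.00 + 5.94823e+08) = 2.97414e+08.
Integral + boundary = 2.76168e+09.
Order-1 term: 1/12 · (1.23067e+08 − 6144.00) = 1.02551e+07.
Running total after k=1: 2.77193e+09.
Order-2 term: −1/720 · (2.92668e+06 − 7680.00) = -4054.17.
Running total after k=2: 2.77193e+09.
Order-3 term: 1/30240 · (20880.0 − 2880.00) = 0.595238.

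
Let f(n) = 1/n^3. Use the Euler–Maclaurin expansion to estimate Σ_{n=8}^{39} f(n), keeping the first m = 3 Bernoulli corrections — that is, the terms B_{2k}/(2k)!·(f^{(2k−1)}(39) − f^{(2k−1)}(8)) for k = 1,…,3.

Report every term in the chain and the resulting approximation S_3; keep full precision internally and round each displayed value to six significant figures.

S_3 ≈ 0.00852937

∫_8^39 1/x^3 dx evaluates to 0.00748377.
½[f(8) + f(39)] = ½[0.00195312 + 1.68580e-05] = 0.000984992.
Integral + boundary = 0.00846876.
Order-1 term: 1/12 · (-1.29677e-06 − (-0.000732422)) = 6.09271e-05.
Running total after k=1: 0.00852969.
Order-2 term: −1/720 · (-1.70515e-08 − (-0.000228882)) = -3.17868e-07.
Running total after k=2: 0.00852937.
Order-3 term: 1/30240 · (-4.70851e-10 − (-0.000150204)) = 4.96704e-09.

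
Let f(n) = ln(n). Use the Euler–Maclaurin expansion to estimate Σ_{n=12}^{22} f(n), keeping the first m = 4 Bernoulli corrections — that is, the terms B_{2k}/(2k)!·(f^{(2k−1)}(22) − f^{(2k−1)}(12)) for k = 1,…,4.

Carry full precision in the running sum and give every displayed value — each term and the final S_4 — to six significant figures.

S_4 ≈ 30.9689

The integral term ∫_12^22 ln(x) dx = 28.1841.
Boundary: ½(f(12) + f(22)) = ½(2.48491 + 3.09104) = 2.78797.
Integral + boundary = 30.9720.
Correction k=1: B_{2}/2! · (f^{(1)}(22) − f^{(1)}(12)) = 1/12 · (0.0454545 − 0.0833333) = -0.00315657.
Partial sum through k=1: 30.9689.
Correction k=2: B_{4}/4! · (f^{(3)}(22) − f^{(3)}(12)) = −1/720 · (0.000187829 − 0.00115741) = 1.34664e-06.
Partial sum through k=2: 30.9689.
Correction k=3: B_{6}/6! · (f^{(5)}(22) − f^{(5)}(12)) = 1/30240 · (4.65691e-06 − 9.64506e-05) = -3.03551e-09.
Partial sum through k=3: 30.9689.
Correction k=4: B_{8}/8! · (f^{(7)}(22) − f^{(7)}(12)) = −1/1209600 · (2.88651e-07 − 2.00939e-05) = 1.63734e-11.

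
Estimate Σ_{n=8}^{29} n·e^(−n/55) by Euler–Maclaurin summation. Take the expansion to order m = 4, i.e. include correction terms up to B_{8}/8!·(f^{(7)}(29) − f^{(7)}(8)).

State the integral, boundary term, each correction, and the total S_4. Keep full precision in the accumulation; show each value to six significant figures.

S_4 ≈ 281.137

The integral term ∫_8^29 x·e^(−x/55) dx = 269.159.
Endpoint term: (f(8) + f(29))/2 = (6.91703 + 17.1162)/2 = 12.0166.
Running total after boundary: 281.175.
Order-1 term: 1/12 · (0.279010 − 0.738865) = -0.0383213.
Running total after k=1: 281.137.
Order-2 term: −1/720 · (0.000482458 − 0.000815909) = 4.63126e-07.
Running total after k=2: 281.137.
Order-3 term: 1/30240 · (2.88490e-07 − 4.58699e-07) = -5.62862e-12.
Running total after k=3: 281.137.
Order-4 term: −1/1209600 · (1.38013e-10 − 2.14108e-10) = 6.29092e-17.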